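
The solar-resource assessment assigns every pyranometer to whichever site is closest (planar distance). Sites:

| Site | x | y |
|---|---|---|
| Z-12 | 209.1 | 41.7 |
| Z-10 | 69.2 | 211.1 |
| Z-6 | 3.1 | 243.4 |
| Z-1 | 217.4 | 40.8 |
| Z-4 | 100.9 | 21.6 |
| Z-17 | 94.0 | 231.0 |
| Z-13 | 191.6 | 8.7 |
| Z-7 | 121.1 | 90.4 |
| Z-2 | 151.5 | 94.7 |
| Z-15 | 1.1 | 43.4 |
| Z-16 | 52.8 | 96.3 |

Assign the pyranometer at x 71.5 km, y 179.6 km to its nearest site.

Z-10

Squared distances to each site:
Z-12: 37950.170; Z-10: 997.540; Z-6: 8749.000; Z-1: 40552.250; Z-4: 25828.360; Z-17: 3148.210; Z-13: 43630.820; Z-7: 10416.800; Z-2: 13608.010; Z-15: 23506.600; Z-16: 7288.580.
Minimum at Z-10.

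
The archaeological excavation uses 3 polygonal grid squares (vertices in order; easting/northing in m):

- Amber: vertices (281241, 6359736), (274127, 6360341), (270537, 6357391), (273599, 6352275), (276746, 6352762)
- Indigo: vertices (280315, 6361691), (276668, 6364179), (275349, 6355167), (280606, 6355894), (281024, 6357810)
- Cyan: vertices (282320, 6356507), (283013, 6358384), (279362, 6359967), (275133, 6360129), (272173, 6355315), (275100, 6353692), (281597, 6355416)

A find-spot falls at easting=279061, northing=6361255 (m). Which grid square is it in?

Indigo

Cast a ray rightward from (279061, 6361255). For each polygon, the edges (by vertex number in listed order) whose endpoints lie on opposite sides of northing = 6361255, where each meets that height, and whether that is right or left of the point:
Amber: no edge straddles that height → 0 crossings.
Indigo: 2–3 at easting≈276240.0 (left), 5–1 at easting≈280394.7 (right) → 1 crossing.
Cyan: no edge straddles that height → 0 crossings.
Only Indigo has an odd count, so the point is inside Indigo.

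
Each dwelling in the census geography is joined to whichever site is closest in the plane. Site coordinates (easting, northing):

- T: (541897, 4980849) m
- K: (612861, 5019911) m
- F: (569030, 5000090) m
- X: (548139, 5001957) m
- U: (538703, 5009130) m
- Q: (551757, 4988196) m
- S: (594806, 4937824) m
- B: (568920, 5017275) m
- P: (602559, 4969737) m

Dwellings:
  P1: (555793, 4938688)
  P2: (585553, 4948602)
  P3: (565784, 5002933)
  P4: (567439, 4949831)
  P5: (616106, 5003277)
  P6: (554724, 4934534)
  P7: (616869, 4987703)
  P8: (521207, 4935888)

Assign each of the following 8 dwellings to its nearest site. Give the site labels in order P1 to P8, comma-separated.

S, S, F, S, K, S, P, T

P1 → S (d²=1522760665.00)
P2 → S (d²=201783293.00)
P3 → F (d²=18619165.00)
P4 → S (d²=893120738.00)
P5 → K (d²=287219981.00)
P6 → S (d²=1617390824.00)
P7 → P (d²=527553256.00)
P8 → T (d²=2449567621.00)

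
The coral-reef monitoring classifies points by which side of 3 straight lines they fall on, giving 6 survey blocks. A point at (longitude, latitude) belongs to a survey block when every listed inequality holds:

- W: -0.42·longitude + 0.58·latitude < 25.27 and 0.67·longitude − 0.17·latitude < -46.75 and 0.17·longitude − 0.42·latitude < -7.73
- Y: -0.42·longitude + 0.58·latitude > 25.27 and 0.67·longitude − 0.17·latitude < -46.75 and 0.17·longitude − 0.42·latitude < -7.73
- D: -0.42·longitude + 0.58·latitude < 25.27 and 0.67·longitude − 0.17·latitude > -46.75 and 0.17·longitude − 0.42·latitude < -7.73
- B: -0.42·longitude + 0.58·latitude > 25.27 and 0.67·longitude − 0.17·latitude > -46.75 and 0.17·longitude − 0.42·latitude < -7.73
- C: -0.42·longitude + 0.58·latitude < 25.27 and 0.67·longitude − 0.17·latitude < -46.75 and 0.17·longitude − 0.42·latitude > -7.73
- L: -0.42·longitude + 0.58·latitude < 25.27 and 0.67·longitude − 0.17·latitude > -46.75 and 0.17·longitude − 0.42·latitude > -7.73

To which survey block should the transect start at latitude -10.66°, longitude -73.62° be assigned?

-0.42·-73.62 + 0.58·-10.66 = 24.738, which is < 25.27
0.67·-73.62 − 0.17·-10.66 = -47.513, which is < -46.75
0.17·-73.62 − 0.42·-10.66 = -8.038, which is < -7.73
This sign pattern matches W.

W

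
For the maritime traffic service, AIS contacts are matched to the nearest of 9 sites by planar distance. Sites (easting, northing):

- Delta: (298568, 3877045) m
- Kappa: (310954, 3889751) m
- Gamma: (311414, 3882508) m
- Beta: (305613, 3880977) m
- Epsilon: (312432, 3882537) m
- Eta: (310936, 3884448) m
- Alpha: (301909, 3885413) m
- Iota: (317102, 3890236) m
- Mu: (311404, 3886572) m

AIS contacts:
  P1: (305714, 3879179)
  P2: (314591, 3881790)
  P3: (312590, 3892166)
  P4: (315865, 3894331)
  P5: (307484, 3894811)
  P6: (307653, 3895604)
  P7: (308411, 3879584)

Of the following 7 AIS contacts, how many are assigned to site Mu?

P1 → Beta
P2 → Epsilon
P3 → Kappa
P4 → Iota
P5 → Kappa
P6 → Kappa
P7 → Beta
0 of the 7 go to Mu.

0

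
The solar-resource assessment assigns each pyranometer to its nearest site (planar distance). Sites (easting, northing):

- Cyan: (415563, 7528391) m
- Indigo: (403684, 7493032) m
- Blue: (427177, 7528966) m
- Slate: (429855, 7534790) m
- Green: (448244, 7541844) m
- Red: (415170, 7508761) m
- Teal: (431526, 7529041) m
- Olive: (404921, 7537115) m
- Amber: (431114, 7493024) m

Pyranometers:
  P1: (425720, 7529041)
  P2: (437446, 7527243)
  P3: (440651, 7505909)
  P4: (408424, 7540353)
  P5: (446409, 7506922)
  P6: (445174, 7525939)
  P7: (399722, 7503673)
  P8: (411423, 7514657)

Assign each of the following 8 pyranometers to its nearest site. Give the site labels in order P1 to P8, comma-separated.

Blue, Teal, Amber, Olive, Amber, Teal, Indigo, Red

P1 → Blue (d²=2128474.00)
P2 → Teal (d²=38279204.00)
P3 → Amber (d²=256977594.00)
P4 → Olive (d²=22755653.00)
P5 → Amber (d²=427091429.00)
P6 → Teal (d²=195890308.00)
P7 → Indigo (d²=128928325.00)
P8 → Red (d²=48802825.00)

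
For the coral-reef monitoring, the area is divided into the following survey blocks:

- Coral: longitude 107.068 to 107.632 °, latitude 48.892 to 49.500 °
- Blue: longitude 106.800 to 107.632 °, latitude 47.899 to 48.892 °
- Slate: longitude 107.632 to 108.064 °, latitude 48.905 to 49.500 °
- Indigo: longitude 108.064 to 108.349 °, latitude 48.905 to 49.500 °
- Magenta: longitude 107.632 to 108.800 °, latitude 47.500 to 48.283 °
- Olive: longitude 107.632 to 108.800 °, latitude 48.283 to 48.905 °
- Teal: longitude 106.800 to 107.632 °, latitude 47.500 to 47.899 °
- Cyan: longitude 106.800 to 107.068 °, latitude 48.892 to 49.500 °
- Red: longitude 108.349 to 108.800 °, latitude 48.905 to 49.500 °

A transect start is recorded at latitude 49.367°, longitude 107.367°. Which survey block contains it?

Coral

The point has longitude = 107.367 and latitude = 49.367.
Only Coral satisfies 107.068 ≤ longitude ≤ 107.632 and 48.892 ≤ latitude ≤ 49.500.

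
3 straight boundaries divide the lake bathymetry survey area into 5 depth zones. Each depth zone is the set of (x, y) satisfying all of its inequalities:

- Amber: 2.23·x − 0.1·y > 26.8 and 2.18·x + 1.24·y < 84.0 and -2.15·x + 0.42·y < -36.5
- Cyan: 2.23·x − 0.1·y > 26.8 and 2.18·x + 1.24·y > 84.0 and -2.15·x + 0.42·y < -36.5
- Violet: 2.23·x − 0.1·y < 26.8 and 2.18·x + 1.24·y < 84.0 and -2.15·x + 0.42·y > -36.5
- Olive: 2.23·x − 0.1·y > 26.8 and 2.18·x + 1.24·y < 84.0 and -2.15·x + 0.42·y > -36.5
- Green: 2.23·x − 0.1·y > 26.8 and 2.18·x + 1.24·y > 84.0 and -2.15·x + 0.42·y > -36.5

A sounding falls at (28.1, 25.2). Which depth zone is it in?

Cyan

2.23·28.1 − 0.1·25.2 = 60.143, which is > 26.8
2.18·28.1 + 1.24·25.2 = 92.506, which is > 84.0
-2.15·28.1 + 0.42·25.2 = -49.831, which is < -36.5
This sign pattern matches Cyan.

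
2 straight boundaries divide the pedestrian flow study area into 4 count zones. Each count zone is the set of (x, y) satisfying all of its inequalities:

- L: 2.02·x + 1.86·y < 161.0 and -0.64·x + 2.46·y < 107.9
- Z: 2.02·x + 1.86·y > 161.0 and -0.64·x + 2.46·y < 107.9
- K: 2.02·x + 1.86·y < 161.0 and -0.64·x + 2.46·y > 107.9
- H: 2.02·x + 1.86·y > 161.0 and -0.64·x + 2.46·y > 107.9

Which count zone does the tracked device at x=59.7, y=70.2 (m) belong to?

H

2.02·59.7 + 1.86·70.2 = 251.166, which is > 161.0
-0.64·59.7 + 2.46·70.2 = 134.484, which is > 107.9
This sign pattern matches H.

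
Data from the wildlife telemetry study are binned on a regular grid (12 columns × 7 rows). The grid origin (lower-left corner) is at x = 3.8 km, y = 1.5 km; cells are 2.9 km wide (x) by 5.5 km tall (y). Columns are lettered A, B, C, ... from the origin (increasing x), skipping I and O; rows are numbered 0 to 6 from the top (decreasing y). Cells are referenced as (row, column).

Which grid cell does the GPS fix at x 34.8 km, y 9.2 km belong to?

(5, L)

Column index: ⌊(34.8 − 3.8) / 2.9⌋ = ⌊10.690⌋ = 10 → column L
Row offset from origin: ⌊(9.2 − 1.5) / 5.5⌋ = ⌊1.400⌋ = 1 → row 5 (counted from top)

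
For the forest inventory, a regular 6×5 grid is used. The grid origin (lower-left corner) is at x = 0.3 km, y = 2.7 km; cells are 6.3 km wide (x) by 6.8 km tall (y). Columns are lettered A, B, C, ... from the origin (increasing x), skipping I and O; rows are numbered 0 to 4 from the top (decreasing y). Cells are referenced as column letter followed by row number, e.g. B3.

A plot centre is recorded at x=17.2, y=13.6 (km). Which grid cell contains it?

C3

Column index: ⌊(17.2 − 0.3) / 6.3⌋ = ⌊2.683⌋ = 2 → column C
Row offset from origin: ⌊(13.6 − 2.7) / 6.8⌋ = ⌊1.603⌋ = 1 → row 3 (counted from top)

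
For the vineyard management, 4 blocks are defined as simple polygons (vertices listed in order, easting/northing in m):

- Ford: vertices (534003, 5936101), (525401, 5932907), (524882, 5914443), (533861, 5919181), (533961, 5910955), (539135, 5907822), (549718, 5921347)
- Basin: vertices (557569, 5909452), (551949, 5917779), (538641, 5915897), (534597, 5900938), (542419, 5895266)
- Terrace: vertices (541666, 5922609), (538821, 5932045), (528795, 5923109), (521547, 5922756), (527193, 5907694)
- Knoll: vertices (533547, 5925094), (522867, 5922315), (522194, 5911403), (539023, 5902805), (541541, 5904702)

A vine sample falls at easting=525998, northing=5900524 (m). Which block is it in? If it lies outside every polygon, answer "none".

none

Cast a ray rightward from (525998, 5900524). For each polygon, the edges (by vertex number in listed order) whose endpoints lie on opposite sides of northing = 5900524, where each meets that height, and whether that is right or left of the point:
Ford: no edge straddles that height → 0 crossings.
Basin: 4–5 at easting≈535167.9 (right), 5–1 at easting≈548034.3 (right) → 2 crossings.
Terrace: no edge straddles that height → 0 crossings.
Knoll: no edge straddles that height → 0 crossings.
All counts are even, so the point lies outside every listed polygon.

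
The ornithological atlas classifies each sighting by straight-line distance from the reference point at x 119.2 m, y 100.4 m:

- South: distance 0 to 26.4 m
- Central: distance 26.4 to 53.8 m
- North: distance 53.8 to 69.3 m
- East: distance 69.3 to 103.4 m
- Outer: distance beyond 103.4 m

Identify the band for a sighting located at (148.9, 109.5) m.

Central

Distance = √((148.9−119.2)² + (109.5−100.4)²) = √(882.090 + 82.810) = 31.063 m.
26.4 ≤ 31.063 < 53.8 → Central.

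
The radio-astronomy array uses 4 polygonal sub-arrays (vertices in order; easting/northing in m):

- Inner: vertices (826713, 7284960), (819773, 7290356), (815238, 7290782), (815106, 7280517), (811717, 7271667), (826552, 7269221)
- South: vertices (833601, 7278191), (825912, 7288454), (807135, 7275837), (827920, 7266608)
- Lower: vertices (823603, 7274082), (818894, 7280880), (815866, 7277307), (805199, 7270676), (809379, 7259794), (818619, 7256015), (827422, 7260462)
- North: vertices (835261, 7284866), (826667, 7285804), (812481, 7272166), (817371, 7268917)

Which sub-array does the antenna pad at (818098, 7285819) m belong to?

Cast a ray rightward from (818098, 7285819). For each polygon, the edges (by vertex number in listed order) whose endpoints lie on opposite sides of northing = 7285819, where each meets that height, and whether that is right or left of the point:
Inner: 1–2 at easting≈825608.2 (right), 3–4 at easting≈815174.2 (left) → 1 crossing.
South: 1–2 at easting≈827886.1 (right), 2–3 at easting≈821990.5 (right) → 2 crossings.
Lower: no edge straddles that height → 0 crossings.
North: no edge straddles that height → 0 crossings.
Only Inner has an odd count, so the point is inside Inner.

Inner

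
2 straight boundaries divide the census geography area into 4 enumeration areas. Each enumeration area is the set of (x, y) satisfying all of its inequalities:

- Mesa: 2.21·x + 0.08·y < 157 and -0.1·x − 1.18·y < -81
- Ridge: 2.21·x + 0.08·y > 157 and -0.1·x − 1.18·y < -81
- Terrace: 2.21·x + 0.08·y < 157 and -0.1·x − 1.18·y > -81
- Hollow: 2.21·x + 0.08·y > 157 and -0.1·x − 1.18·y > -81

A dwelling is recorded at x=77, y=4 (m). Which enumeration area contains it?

2.21·77 + 0.08·4 = 170.490, which is > 157
-0.1·77 − 1.18·4 = -12.420, which is > -81
This sign pattern matches Hollow.

Hollow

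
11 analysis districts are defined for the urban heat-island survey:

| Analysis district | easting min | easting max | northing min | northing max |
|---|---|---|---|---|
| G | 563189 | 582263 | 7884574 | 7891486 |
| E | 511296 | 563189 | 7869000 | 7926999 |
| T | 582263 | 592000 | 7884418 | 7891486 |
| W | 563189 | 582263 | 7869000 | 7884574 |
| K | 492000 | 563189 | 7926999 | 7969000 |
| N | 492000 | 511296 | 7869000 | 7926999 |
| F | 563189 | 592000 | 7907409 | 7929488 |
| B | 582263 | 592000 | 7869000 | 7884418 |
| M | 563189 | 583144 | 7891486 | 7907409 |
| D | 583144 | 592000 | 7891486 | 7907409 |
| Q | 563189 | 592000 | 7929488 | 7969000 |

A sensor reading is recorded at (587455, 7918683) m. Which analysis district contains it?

F

The point has easting = 587455 and northing = 7918683.
Only F satisfies 563189 ≤ easting ≤ 592000 and 7907409 ≤ northing ≤ 7929488.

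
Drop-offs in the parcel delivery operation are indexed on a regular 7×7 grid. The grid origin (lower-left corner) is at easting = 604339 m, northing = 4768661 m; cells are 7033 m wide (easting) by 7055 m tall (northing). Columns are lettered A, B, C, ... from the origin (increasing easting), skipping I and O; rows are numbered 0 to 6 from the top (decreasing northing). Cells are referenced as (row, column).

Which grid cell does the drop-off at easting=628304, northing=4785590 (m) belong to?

Column index: ⌊(628304 − 604339) / 7033⌋ = ⌊3.408⌋ = 3 → column D
Row offset from origin: ⌊(4785590 − 4768661) / 7055⌋ = ⌊2.400⌋ = 2 → row 4 (counted from top)

(4, D)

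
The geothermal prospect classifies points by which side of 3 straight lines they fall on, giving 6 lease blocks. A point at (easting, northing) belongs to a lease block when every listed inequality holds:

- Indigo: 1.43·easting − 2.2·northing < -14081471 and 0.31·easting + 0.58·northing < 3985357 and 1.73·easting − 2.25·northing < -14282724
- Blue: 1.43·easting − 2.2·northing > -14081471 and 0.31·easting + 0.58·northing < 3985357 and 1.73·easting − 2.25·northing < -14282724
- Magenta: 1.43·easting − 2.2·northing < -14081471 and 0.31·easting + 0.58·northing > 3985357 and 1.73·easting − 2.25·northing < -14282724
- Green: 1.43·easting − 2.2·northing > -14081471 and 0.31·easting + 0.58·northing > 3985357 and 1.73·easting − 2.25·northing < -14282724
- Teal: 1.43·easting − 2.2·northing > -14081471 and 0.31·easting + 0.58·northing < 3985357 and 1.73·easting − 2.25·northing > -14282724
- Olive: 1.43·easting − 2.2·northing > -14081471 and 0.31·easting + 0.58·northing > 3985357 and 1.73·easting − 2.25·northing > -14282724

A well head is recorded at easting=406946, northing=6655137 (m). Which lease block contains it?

Olive

1.43·406946 − 2.2·6655137 = -14059368.620, which is > -14081471
0.31·406946 + 0.58·6655137 = 3986132.720, which is > 3985357
1.73·406946 − 2.25·6655137 = -14270041.670, which is > -14282724
This sign pattern matches Olive.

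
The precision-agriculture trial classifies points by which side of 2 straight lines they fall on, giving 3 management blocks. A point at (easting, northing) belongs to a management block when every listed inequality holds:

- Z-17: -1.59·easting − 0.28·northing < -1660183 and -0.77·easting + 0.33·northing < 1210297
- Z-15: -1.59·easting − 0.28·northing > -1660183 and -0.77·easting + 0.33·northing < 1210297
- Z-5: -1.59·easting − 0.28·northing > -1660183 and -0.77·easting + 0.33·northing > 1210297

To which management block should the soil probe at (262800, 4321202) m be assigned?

-1.59·262800 − 0.28·4321202 = -1627788.560, which is > -1660183
-0.77·262800 + 0.33·4321202 = 1223640.660, which is > 1210297
This sign pattern matches Z-5.

Z-5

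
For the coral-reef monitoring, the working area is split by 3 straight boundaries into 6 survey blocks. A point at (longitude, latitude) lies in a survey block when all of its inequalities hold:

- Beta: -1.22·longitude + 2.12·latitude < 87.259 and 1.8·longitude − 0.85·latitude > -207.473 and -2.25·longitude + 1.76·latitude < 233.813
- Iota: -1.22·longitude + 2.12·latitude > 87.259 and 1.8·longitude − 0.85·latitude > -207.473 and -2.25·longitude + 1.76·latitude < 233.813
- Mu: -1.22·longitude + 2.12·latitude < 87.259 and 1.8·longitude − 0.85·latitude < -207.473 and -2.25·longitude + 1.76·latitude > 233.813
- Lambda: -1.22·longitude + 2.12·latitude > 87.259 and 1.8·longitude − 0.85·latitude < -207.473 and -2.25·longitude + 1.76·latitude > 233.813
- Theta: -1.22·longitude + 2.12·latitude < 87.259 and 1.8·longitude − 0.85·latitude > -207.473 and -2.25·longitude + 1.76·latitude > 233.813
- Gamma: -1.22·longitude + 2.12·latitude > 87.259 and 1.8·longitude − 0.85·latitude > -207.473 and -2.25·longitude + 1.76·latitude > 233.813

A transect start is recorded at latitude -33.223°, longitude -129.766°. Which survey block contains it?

-1.22·-129.766 + 2.12·-33.223 = 87.882, which is > 87.259
1.8·-129.766 − 0.85·-33.223 = -205.339, which is > -207.473
-2.25·-129.766 + 1.76·-33.223 = 233.501, which is < 233.813
This sign pattern matches Iota.

Iota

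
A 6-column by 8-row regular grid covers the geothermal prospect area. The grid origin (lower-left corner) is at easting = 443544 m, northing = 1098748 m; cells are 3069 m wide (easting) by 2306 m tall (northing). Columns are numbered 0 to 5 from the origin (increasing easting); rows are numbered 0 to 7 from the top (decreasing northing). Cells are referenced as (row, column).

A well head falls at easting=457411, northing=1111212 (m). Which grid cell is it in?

(2, 4)

Column index: ⌊(457411 − 443544) / 3069⌋ = ⌊4.518⌋ = 4
Row offset from origin: ⌊(1111212 − 1098748) / 2306⌋ = ⌊5.405⌋ = 5 → row 2 (counted from top)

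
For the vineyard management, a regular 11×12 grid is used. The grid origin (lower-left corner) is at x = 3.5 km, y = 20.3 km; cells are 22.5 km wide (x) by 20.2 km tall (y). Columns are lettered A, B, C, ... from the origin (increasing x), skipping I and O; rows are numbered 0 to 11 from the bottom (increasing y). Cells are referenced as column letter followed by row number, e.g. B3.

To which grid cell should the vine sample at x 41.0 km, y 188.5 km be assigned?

Column index: ⌊(41.0 − 3.5) / 22.5⌋ = ⌊1.667⌋ = 1 → column B
Row offset from origin: ⌊(188.5 − 20.3) / 20.2⌋ = ⌊8.327⌋ = 8 → row 8

B8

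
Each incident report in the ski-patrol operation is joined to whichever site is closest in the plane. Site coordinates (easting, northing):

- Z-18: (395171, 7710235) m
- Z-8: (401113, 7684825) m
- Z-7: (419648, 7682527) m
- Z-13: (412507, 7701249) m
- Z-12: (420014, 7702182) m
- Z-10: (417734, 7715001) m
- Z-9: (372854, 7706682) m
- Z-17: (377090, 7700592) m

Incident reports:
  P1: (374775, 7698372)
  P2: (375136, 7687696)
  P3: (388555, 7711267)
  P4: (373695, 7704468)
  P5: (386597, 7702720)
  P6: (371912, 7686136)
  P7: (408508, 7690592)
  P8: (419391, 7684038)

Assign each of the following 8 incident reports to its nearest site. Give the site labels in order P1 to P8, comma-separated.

Z-17, Z-17, Z-18, Z-9, Z-17, Z-17, Z-8, Z-7

P1 → Z-17 (d²=10287625.00)
P2 → Z-17 (d²=170124932.00)
P3 → Z-18 (d²=44836480.00)
P4 → Z-9 (d²=5609077.00)
P5 → Z-17 (d²=94911433.00)
P6 → Z-17 (d²=235787620.00)
P7 → Z-8 (d²=87944314.00)
P8 → Z-7 (d²=2349170.00)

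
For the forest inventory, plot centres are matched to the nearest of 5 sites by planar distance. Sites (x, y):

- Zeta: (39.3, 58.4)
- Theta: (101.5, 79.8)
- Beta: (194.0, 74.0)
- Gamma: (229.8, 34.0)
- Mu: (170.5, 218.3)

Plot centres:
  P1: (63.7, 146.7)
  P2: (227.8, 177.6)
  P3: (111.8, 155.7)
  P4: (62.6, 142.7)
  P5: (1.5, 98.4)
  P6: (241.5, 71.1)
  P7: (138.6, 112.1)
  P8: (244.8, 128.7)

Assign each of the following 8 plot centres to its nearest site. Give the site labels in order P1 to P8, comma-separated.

P1 → Theta (d²=5904.45)
P2 → Mu (d²=4939.78)
P3 → Theta (d²=5866.90)
P4 → Theta (d²=5469.62)
P5 → Zeta (d²=3028.84)
P6 → Gamma (d²=1513.30)
P7 → Theta (d²=2419.70)
P8 → Beta (d²=5572.73)

Theta, Mu, Theta, Theta, Zeta, Gamma, Theta, Beta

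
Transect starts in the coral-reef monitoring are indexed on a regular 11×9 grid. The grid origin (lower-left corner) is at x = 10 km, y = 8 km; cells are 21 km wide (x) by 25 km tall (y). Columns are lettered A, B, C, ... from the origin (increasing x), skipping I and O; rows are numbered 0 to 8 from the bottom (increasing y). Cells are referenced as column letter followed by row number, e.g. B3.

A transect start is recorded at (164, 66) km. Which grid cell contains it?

H2

Column index: ⌊(164 − 10) / 21⌋ = ⌊7.333⌋ = 7 → column H
Row offset from origin: ⌊(66 − 8) / 25⌋ = ⌊2.320⌋ = 2 → row 2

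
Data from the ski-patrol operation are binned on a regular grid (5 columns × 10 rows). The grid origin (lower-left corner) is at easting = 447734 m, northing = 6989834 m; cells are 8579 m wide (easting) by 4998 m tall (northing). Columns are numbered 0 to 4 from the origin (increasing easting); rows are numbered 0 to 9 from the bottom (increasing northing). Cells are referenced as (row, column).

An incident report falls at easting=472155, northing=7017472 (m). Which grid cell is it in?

(5, 2)

Column index: ⌊(472155 − 447734) / 8579⌋ = ⌊2.847⌋ = 2
Row offset from origin: ⌊(7017472 − 6989834) / 4998⌋ = ⌊5.530⌋ = 5 → row 5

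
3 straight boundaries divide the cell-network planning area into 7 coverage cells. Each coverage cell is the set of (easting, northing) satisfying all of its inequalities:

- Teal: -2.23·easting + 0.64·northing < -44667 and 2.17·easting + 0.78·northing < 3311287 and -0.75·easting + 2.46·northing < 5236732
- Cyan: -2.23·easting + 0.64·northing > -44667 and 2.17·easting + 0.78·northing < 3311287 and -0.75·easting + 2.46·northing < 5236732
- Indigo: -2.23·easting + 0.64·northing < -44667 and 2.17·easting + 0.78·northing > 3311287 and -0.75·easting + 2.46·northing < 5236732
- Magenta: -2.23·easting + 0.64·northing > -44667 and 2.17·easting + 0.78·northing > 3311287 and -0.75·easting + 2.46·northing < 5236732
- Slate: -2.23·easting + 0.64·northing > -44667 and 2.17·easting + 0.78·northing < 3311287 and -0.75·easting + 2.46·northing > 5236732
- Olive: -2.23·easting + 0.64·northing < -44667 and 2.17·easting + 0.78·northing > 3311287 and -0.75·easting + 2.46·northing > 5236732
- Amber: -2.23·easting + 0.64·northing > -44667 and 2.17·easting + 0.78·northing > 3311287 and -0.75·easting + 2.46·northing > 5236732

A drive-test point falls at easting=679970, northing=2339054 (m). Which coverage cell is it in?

Slate

-2.23·679970 + 0.64·2339054 = -19338.540, which is > -44667
2.17·679970 + 0.78·2339054 = 3299997.020, which is < 3311287
-0.75·679970 + 2.46·2339054 = 5244095.340, which is > 5236732
This sign pattern matches Slate.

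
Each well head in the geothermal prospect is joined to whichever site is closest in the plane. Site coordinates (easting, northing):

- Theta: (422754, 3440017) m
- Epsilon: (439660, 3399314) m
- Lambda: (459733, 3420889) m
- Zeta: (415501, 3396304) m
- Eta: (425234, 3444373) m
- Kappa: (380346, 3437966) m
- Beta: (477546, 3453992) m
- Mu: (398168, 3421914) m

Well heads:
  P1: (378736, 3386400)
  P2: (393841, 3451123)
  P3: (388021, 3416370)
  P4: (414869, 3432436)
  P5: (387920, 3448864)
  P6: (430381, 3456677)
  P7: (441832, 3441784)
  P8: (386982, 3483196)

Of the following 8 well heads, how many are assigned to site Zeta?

P1 → Zeta
P2 → Kappa
P3 → Mu
P4 → Theta
P5 → Kappa
P6 → Eta
P7 → Eta
P8 → Kappa
1 of the 8 goes to Zeta.

1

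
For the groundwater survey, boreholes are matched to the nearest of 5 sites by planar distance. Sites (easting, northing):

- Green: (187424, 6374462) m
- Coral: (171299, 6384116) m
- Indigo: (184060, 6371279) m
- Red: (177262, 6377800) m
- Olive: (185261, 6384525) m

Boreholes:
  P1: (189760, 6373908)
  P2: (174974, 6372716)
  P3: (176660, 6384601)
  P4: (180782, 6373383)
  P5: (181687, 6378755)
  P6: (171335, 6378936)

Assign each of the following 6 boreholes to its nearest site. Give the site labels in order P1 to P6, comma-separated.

P1 → Green (d²=5763812.00)
P2 → Red (d²=31082000.00)
P3 → Coral (d²=28975546.00)
P4 → Indigo (d²=15172100.00)
P5 → Red (d²=20492650.00)
P6 → Coral (d²=26833696.00)

Green, Red, Coral, Indigo, Red, Coral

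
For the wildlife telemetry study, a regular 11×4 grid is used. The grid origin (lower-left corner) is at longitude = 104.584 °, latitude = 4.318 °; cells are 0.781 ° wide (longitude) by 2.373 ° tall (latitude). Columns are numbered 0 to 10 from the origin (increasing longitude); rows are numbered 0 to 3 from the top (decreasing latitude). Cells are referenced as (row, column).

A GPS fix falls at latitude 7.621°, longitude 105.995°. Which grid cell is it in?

Column index: ⌊(105.995 − 104.584) / 0.781⌋ = ⌊1.807⌋ = 1
Row offset from origin: ⌊(7.621 − 4.318) / 2.373⌋ = ⌊1.392⌋ = 1 → row 2 (counted from top)

(2, 1)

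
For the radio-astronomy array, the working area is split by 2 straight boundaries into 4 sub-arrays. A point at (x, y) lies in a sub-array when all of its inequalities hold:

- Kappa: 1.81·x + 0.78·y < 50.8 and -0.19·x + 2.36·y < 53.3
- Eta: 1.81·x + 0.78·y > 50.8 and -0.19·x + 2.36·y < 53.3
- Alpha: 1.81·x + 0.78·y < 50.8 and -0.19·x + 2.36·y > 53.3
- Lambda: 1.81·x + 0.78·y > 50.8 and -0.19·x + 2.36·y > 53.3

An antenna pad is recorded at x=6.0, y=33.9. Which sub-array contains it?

1.81·6.0 + 0.78·33.9 = 37.302, which is < 50.8
-0.19·6.0 + 2.36·33.9 = 78.864, which is > 53.3
This sign pattern matches Alpha.

Alpha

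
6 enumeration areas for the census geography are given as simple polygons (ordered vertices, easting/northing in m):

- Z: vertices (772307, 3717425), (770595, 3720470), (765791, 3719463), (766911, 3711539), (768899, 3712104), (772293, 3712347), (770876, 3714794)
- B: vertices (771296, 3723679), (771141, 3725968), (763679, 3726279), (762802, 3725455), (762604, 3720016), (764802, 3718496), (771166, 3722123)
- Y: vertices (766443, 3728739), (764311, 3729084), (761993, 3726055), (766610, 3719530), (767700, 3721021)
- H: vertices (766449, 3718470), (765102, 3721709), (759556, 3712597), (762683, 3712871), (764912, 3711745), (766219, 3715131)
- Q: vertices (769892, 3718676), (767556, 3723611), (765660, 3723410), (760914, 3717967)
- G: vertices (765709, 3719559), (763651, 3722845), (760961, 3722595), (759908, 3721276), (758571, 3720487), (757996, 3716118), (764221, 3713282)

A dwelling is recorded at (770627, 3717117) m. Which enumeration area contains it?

Z

Cast a ray rightward from (770627, 3717117). For each polygon, the edges (by vertex number in listed order) whose endpoints lie on opposite sides of northing = 3717117, where each meets that height, and whether that is right or left of the point:
Z: 3–4 at easting≈766122.6 (left), 7–1 at easting≈772139.5 (right) → 1 crossing.
B: no edge straddles that height → 0 crossings.
Y: no edge straddles that height → 0 crossings.
H: 2–3 at easting≈762307.1 (left), 6–1 at easting≈766355.8 (left) → 0 crossings.
Q: no edge straddles that height → 0 crossings.
G: 5–6 at easting≈758127.5 (left), 7–1 at easting≈765130.1 (left) → 0 crossings.
Only Z has an odd count, so the point is inside Z.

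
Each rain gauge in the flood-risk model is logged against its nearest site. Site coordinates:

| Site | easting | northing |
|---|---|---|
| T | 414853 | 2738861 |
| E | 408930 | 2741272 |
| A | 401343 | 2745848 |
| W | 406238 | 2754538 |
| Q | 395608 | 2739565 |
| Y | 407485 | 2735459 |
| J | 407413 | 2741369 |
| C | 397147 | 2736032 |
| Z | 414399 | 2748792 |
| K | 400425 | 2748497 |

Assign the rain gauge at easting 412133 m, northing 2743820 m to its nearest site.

E

Squared distances to each site:
T: 31990081.000; E: 16751513.000; A: 120536884.000; W: 149626549.000; Q: 291180650.000; Y: 91510225.000; J: 28285801.000; C: 285233140.000; Z: 29855540.000; K: 158951593.000.
Minimum at E.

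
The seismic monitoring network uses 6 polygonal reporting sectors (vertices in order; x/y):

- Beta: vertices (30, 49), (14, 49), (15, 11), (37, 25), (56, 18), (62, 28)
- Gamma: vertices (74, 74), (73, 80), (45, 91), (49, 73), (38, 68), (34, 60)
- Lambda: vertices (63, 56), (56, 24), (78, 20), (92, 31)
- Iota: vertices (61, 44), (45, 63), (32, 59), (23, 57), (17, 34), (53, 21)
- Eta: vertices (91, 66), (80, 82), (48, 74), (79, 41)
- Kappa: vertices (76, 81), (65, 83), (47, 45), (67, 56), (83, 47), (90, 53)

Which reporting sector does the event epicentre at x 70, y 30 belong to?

Cast a ray rightward from (70, 30). For each polygon, the edges (by vertex number in listed order) whose endpoints lie on opposite sides of y = 30, where each meets that height, and whether that is right or left of the point:
Beta: 2–3 at x≈14.5 (left), 6–1 at x≈59.0 (left) → 0 crossings.
Gamma: no edge straddles that height → 0 crossings.
Lambda: 1–2 at x≈57.3 (left), 3–4 at x≈90.7 (right) → 1 crossing.
Iota: 5–6 at x≈28.1 (left), 6–1 at x≈56.1 (left) → 0 crossings.
Eta: no edge straddles that height → 0 crossings.
Kappa: no edge straddles that height → 0 crossings.
Only Lambda has an odd count, so the point is inside Lambda.

Lambda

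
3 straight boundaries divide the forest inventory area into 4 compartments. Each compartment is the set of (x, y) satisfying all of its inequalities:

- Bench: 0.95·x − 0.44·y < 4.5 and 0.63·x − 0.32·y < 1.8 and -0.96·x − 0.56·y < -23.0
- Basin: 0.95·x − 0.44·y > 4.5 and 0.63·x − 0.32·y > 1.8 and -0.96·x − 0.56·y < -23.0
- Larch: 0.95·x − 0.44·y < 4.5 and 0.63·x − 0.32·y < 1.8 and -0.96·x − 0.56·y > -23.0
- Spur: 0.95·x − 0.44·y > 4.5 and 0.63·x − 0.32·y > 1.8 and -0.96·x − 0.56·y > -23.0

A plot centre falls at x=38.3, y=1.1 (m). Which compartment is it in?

0.95·38.3 − 0.44·1.1 = 35.901, which is > 4.5
0.63·38.3 − 0.32·1.1 = 23.777, which is > 1.8
-0.96·38.3 − 0.56·1.1 = -37.384, which is < -23.0
This sign pattern matches Basin.

Basin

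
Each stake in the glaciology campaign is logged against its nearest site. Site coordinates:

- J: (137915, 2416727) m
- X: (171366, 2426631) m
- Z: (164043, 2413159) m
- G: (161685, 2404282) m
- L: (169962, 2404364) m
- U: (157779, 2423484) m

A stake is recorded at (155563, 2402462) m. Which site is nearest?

Squared distances to each site:
J: 514942129.000; X: 833875370.000; Z: 186336209.000; G: 40791284.000; L: 210948805.000; U: 446835140.000.
Minimum at G.

G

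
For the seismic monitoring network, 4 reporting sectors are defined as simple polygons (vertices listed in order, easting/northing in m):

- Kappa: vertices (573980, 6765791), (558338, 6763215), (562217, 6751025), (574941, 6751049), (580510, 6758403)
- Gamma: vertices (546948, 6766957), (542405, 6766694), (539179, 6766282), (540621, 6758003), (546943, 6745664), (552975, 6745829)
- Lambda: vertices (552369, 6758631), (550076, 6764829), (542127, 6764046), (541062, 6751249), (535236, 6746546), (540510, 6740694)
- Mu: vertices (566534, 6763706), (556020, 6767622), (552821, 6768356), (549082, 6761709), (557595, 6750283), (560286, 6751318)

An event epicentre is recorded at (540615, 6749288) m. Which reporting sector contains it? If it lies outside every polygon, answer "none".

Cast a ray rightward from (540615, 6749288). For each polygon, the edges (by vertex number in listed order) whose endpoints lie on opposite sides of northing = 6749288, where each meets that height, and whether that is right or left of the point:
Kappa: no edge straddles that height → 0 crossings.
Gamma: 4–5 at easting≈545086.2 (right), 6–1 at easting≈551988.3 (right) → 2 crossings.
Lambda: 4–5 at easting≈538632.7 (left), 6–1 at easting≈546191.9 (right) → 1 crossing.
Mu: no edge straddles that height → 0 crossings.
Only Lambda has an odd count, so the point is inside Lambda.

Lambda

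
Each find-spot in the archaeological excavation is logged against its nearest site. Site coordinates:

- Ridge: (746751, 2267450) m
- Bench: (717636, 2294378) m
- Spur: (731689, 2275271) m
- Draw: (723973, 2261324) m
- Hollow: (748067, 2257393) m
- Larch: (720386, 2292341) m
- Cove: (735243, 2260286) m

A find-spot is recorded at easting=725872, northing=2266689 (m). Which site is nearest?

Draw

Squared distances to each site:
Ridge: 436511762.000; Bench: 834512417.000; Spur: 107488213.000; Draw: 32389426.000; Hollow: 579033641.000; Larch: 688121300.000; Cove: 128814050.000.
Minimum at Draw.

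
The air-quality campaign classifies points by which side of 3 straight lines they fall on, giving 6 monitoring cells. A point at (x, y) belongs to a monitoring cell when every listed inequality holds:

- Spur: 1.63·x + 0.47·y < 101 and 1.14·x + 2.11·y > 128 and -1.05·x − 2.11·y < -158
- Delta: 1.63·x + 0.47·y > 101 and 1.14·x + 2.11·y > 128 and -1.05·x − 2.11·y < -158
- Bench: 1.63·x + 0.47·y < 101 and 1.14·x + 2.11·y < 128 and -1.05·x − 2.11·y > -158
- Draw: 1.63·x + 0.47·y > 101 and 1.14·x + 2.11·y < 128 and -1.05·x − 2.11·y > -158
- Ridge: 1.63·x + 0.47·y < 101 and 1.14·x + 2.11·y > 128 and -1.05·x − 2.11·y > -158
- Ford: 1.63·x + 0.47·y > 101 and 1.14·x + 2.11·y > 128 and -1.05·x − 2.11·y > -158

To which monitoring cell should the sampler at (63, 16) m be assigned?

Draw

1.63·63 + 0.47·16 = 110.210, which is > 101
1.14·63 + 2.11·16 = 105.580, which is < 128
-1.05·63 − 2.11·16 = -99.910, which is > -158
This sign pattern matches Draw.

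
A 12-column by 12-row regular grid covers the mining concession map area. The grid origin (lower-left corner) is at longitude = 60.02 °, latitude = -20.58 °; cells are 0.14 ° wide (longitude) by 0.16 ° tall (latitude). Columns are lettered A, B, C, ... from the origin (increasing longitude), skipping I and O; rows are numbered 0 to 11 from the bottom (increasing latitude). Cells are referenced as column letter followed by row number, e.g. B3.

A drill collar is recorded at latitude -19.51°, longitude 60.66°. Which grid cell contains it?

Column index: ⌊(60.66 − 60.02) / 0.14⌋ = ⌊4.571⌋ = 4 → column E
Row offset from origin: ⌊(-19.51 − -20.58) / 0.16⌋ = ⌊6.687⌋ = 6 → row 6

E6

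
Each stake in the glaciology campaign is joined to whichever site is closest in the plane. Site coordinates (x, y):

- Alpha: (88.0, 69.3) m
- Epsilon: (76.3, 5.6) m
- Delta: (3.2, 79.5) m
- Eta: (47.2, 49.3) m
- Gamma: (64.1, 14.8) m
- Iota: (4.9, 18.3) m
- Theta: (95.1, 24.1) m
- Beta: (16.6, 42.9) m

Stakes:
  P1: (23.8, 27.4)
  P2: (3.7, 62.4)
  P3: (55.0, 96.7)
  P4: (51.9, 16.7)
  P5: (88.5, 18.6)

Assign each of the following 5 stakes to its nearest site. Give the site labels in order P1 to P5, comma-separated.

P1 → Beta (d²=292.09)
P2 → Delta (d²=292.66)
P3 → Alpha (d²=1839.76)
P4 → Gamma (d²=152.45)
P5 → Theta (d²=73.81)

Beta, Delta, Alpha, Gamma, Theta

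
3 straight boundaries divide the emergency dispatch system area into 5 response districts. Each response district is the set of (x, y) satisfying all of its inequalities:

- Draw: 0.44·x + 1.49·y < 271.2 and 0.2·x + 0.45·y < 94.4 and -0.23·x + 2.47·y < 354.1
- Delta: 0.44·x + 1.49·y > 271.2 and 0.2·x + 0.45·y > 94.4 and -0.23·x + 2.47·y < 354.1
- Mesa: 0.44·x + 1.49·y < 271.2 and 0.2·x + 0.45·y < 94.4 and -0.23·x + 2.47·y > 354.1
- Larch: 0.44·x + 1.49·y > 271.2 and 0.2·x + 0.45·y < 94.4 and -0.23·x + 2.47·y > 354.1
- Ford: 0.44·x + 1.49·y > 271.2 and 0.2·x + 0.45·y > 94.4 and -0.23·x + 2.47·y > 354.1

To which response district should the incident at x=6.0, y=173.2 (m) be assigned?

Mesa

0.44·6.0 + 1.49·173.2 = 260.708, which is < 271.2
0.2·6.0 + 0.45·173.2 = 79.140, which is < 94.4
-0.23·6.0 + 2.47·173.2 = 426.424, which is > 354.1
This sign pattern matches Mesa.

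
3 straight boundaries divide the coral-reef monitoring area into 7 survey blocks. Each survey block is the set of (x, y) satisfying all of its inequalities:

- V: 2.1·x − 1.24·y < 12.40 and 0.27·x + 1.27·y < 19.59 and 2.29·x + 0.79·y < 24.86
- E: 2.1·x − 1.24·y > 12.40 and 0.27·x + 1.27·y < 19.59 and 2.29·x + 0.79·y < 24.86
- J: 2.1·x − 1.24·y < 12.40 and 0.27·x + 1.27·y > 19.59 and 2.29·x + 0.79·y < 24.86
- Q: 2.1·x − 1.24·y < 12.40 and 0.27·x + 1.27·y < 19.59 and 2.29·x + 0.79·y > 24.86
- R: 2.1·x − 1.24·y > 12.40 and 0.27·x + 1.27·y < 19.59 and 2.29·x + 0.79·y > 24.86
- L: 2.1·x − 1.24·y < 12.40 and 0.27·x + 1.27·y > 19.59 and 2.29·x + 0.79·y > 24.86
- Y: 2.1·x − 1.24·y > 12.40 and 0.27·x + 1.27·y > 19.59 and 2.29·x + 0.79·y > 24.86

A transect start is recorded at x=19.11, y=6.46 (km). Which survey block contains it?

2.1·19.11 − 1.24·6.46 = 32.121, which is > 12.40
0.27·19.11 + 1.27·6.46 = 13.364, which is < 19.59
2.29·19.11 + 0.79·6.46 = 48.865, which is > 24.86
This sign pattern matches R.

R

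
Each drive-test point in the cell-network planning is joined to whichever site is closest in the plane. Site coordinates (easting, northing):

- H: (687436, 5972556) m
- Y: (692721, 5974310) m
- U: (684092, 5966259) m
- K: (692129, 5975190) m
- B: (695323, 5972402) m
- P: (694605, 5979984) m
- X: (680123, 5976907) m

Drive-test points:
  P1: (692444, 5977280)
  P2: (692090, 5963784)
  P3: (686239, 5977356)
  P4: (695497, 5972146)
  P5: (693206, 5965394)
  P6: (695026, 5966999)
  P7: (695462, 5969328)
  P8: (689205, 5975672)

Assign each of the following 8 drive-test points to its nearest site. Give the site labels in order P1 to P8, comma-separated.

P1 → K (d²=4467325.00)
P2 → U (d²=70093629.00)
P3 → H (d²=24472809.00)
P4 → B (d²=95812.00)
P5 → B (d²=53593753.00)
P6 → B (d²=29280618.00)
P7 → B (d²=9468797.00)
P8 → K (d²=8782100.00)

K, U, H, B, B, B, B, K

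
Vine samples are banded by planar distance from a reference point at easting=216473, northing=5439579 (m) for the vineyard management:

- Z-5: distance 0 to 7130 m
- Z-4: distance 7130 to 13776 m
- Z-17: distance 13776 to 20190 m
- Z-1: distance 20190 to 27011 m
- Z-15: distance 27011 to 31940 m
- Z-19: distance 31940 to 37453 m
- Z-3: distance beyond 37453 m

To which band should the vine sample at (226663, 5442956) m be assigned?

Distance = √((226663−216473)² + (5442956−5439579)²) = √(103836100.000 + 11404129.000) = 10735.000 m.
7130 ≤ 10735.000 < 13776 → Z-4.

Z-4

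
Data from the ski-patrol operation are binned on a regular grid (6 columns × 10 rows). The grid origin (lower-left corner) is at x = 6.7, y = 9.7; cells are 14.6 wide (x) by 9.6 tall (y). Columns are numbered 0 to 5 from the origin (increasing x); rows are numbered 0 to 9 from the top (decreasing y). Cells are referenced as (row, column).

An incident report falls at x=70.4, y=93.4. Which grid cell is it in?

(1, 4)

Column index: ⌊(70.4 − 6.7) / 14.6⌋ = ⌊4.363⌋ = 4
Row offset from origin: ⌊(93.4 − 9.7) / 9.6⌋ = ⌊8.719⌋ = 8 → row 1 (counted from top)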